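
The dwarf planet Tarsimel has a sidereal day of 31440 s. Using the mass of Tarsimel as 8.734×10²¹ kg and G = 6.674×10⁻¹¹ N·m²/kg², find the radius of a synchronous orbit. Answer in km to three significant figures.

r_sync ≈ 2440 km

μ = GM = 6.674×10⁻¹¹ × 8.734×10²¹ = 5.829×10¹¹ m³/s².
A synchronous orbit has period T, so by Kepler's third law a = (μT²/4π²)^(1/3).
μT²/4π² = 5.829×10¹¹ × (3.144×10⁴)² / 39.48 = 1.460×10¹⁹ m³.
a = 2.444×10⁶ m = 2443.8 km.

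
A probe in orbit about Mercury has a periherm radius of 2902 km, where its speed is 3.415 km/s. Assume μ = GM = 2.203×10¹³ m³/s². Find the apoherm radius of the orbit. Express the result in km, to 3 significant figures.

apoherm radius ≈ 9610 km

r_p = 2.902×10⁶ m.
Specific energy ε = v²/2 − μ/r = -1.760×10⁶ J/kg, so a = −μ/(2ε) = 6.258×10⁶ m.
The apsides satisfy r_p + r_a = 2a, so the apoherm radius is 2a − r_p = 9.614×10⁶ m = 9613.6 km.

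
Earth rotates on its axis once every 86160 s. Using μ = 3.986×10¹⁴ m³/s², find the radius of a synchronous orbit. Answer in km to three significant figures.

A synchronous orbit has period T, so by Kepler's third law a = (μT²/4π²)^(1/3).
μT²/4π² = 3.986×10¹⁴ × (8.616×10⁴)² / 39.48 = 7.495×10²² m³.
a = 4.216×10⁷ m = 42163 km.

r_sync ≈ 42200 km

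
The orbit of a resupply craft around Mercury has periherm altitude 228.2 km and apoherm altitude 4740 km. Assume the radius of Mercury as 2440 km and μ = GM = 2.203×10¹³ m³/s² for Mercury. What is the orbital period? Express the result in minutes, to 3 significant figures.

T ≈ 244 minutes

r_p = 2440 + 228.2 = 2668.2 km = 2.6682×10⁶ m.
r_a = 2440 + 4740 = 7180.0 km = 7.1800×10⁶ m.
Semi-major axis a = (r_p + r_a)/2 = (2668.2 + 7180.0)/2 = 4924.1 km = 4.924×10⁶ m.
By Kepler's third law T = 2π√(a³/μ) = 2π × 2.328×10³ = 1.463×10⁴ s.
= 243.8 minutes.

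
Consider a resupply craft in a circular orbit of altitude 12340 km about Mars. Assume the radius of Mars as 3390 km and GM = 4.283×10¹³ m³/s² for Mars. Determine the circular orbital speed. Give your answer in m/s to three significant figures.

r = 3390 + 12340 = 15730 km = 1.5730×10⁷ m.
For a circular orbit v = √(μ/r) = √(4.283×10¹³ / 1.573×10⁷) = √(2.723×10⁶) = 1650 m/s.

v ≈ 1650 m/s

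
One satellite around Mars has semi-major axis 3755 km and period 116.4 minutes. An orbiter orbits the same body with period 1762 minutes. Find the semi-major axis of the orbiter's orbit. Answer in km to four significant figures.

a₂ ≈ 22980 km

Kepler's third law: a³ ∝ T², so a₂ = a₁ (T₂/T₁)^(2/3).
T₂/T₁ = 15.14, (T₂/T₁)^(2/3) = 6.119.
a₂ = 3755 × 6.119 = 22980 km.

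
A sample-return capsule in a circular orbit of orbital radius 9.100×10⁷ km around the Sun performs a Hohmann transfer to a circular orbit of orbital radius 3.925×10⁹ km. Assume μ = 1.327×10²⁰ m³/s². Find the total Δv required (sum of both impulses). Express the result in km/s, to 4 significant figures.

Δv_total ≈ 19.78 km/s

r₁ = 9.100×10⁷ km = 9.100×10¹⁰ m.
r₂ = 3.925×10⁹ km = 3.925×10¹² m.
Transfer ellipse a_t = (r₁ + r₂)/2 = 2.008×10¹² m.
At r₁: circular v_c1 = √(μ/r₁) = 38190 m/s; transfer-perihelion v_p = √[μ(2/r₁ − 1/a_t)] = 53390 m/s.
Δv₁ = v_p − v_c1 = 15200 m/s.
At r₂: circular v_c2 = √(μ/r₂) = 5815 m/s; transfer-aphelion v_a = √[μ(2/r₂ − 1/a_t)] = 1238 m/s.
Δv₂ = v_c2 − v_a = 4577 m/s.
Total Δv = Δv₁ + Δv₂ = 19780 m/s = 19.78 km/s.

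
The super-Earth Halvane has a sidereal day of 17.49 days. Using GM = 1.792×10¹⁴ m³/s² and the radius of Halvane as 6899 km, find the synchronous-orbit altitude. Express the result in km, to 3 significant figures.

T = 17.49 days = 1.511×10⁶ s.
A synchronous orbit has period T, so by Kepler's third law a = (μT²/4π²)^(1/3).
μT²/4π² = 1.792×10¹⁴ × (1.511×10⁶)² / 39.48 = 1.037×10²⁵ m³.
a = 2.180×10⁸ m = 2.1804×10⁵ km.
Altitude h = a − R = 2.1804×10⁵ − 6899 = 2.1114×10⁵ km.

h_sync ≈ 2.11×10⁵ km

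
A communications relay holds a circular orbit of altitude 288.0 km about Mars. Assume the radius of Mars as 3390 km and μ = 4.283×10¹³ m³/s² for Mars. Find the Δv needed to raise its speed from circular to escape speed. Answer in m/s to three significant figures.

r = 3390 + 288.0 = 3678.0 km = 3.6780×10⁶ m.
Circular speed v_c = √(μ/r) = 3412 m/s.
Escape speed v_esc = √(2μ/r) = √2 × v_c = 4826 m/s.
Δv = v_esc − v_c = 1413 m/s.

Δv ≈ 1410 m/s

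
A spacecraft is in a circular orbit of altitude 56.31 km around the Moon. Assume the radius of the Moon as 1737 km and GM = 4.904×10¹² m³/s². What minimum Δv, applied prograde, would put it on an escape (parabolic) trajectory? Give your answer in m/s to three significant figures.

r = 1737 + 56.31 = 1793.3 km = 1.7933×10⁶ m.
Circular speed v_c = √(μ/r) = 1654 m/s.
Escape speed v_esc = √(2μ/r) = √2 × v_c = 2339 m/s.
Δv = v_esc − v_c = 685.0 m/s.

Δv ≈ 685 m/s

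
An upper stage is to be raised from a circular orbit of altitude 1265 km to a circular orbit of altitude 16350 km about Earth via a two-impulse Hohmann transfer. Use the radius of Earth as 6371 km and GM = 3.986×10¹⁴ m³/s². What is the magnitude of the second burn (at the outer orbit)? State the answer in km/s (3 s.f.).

r₁ = 6371 + 1265 = 7636.0 km = 7.6360×10⁶ m.
r₂ = 6371 + 16350 = 22721 km = 2.2721×10⁷ m.
Transfer ellipse a_t = (r₁ + r₂)/2 = 1.518×10⁷ m.
At r₁: circular v_c1 = √(μ/r₁) = 7225 m/s; transfer-perigee v_p = √[μ(2/r₁ − 1/a_t)] = 8840 m/s.
At r₂: circular v_c2 = √(μ/r₂) = 4188 m/s; transfer-apogee v_a = √[μ(2/r₂ − 1/a_t)] = 2971 m/s.
Δv₂ = v_c2 − v_a = 1218 m/s.
= 1.218 km/s.

Δv ≈ 1.22 km/s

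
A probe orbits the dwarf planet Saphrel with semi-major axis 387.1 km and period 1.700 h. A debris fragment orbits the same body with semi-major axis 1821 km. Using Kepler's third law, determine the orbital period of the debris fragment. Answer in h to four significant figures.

T₂ ≈ 17.35 h

Kepler's third law: T² ∝ a³, so T₂ = T₁ (a₂/a₁)^(3/2).
a₂/a₁ = 4.704, (a₂/a₁)^(3/2) = 10.20.
T₂ = 1.700 × 10.20 = 17.35 h.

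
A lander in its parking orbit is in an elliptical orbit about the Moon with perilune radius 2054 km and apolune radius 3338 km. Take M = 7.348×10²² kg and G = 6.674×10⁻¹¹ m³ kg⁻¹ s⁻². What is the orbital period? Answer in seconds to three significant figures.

T ≈ 12600 seconds

μ = GM = 6.674×10⁻¹¹ × 7.348×10²² = 4.904×10¹² m³/s².
Semi-major axis a = (r_p + r_a)/2 = (2054.0 + 3338.0)/2 = 2696.0 km = 2.696×10⁶ m.
By Kepler's third law T = 2π√(a³/μ) = 2π × 1.999×10³ = 1.256×10⁴ s.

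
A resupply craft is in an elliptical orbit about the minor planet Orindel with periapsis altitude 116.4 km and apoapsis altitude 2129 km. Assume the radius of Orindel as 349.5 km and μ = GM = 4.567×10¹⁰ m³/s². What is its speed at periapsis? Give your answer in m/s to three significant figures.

r_p = 349.5 + 116.4 = 465.90 km = 4.6590×10⁵ m.
r_a = 349.5 + 2129 = 2478.5 km = 2.4785×10⁶ m.
Semi-major axis a = (r_p + r_a)/2 = 1472.2 km = 1.472×10⁶ m.
Vis-viva: v² = μ(2/r − 1/a) = 4.567×10¹⁰ × (4.293×10⁻⁶ − 6.793×10⁻⁷) = 1.650×10⁵ m²/s².
v = 406.2 m/s.

v ≈ 406 m/s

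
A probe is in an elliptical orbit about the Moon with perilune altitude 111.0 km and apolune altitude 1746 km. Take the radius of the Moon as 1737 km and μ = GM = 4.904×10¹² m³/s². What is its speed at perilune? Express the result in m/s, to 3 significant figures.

r_p = 1737 + 111.0 = 1848.0 km = 1.8480×10⁶ m.
r_a = 1737 + 1746 = 3483.0 km = 3.4830×10⁶ m.
Semi-major axis a = (r_p + r_a)/2 = 2665.5 km = 2.666×10⁶ m.
Vis-viva: v² = μ(2/r − 1/a) = 4.904×10¹² × (1.082×10⁻⁶ − 3.752×10⁻⁷) = 3.468×10⁶ m²/s².
v = 1862 m/s.

v ≈ 1860 m/s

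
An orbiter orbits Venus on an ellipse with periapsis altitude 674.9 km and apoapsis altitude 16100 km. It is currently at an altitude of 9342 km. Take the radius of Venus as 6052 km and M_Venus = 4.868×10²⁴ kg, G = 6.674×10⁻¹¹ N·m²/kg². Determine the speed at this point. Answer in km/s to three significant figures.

μ = GM = 6.674×10⁻¹¹ × 4.868×10²⁴ = 3.249×10¹⁴ m³/s².
r_p = 6052 + 674.9 = 6726.9 km = 6.7269×10⁶ m.
r_a = 6052 + 16100 = 22152 km = 2.2152×10⁷ m.
r = 6052 + 9342 = 15394 km = 1.539×10⁷ m.
Semi-major axis a = (r_p + r_a)/2 = 14439 km = 1.444×10⁷ m.
Vis-viva: v² = μ(2/r − 1/a) = 3.249×10¹⁴ × (1.299×10⁻⁷ − 6.925×10⁻⁸) = 1.971×10⁷ m²/s².
v = 4440 m/s = 4.440 km/s.

v ≈ 4.44 km/s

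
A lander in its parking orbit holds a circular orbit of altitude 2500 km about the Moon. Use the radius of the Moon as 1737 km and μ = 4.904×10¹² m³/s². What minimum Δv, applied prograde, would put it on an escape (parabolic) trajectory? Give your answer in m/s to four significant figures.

r = 1737 + 2500 = 4237.0 km = 4.2370×10⁶ m.
Circular speed v_c = √(μ/r) = 1076 m/s.
Escape speed v_esc = √(2μ/r) = √2 × v_c = 1521 m/s.
Δv = v_esc − v_c = 445.6 m/s.

Δv ≈ 445.6 m/s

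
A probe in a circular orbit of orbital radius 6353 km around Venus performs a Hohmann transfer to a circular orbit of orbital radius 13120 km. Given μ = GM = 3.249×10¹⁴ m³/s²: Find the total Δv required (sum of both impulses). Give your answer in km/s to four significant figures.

r₁ = 6353 km = 6.353×10⁶ m.
r₂ = 13120 km = 1.312×10⁷ m.
Transfer ellipse a_t = (r₁ + r₂)/2 = 9.736×10⁶ m.
At r₁: circular v_c1 = √(μ/r₁) = 7151 m/s; transfer-periapsis v_p = √[μ(2/r₁ − 1/a_t)] = 8301 m/s.
Δv₁ = v_p − v_c1 = 1150 m/s.
At r₂: circular v_c2 = √(μ/r₂) = 4976 m/s; transfer-apoapsis v_a = √[μ(2/r₂ − 1/a_t)] = 4020 m/s.
Δv₂ = v_c2 − v_a = 956.6 m/s.
Total Δv = Δv₁ + Δv₂ = 2107 m/s = 2.107 km/s.

Δv_total ≈ 2.107 km/s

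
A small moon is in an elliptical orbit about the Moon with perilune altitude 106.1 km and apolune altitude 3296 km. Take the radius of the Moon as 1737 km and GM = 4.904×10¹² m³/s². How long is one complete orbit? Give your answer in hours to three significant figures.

r_p = 1737 + 106.1 = 1843.1 km = 1.8431×10⁶ m.
r_a = 1737 + 3296 = 5033.0 km = 5.0330×10⁶ m.
Semi-major axis a = (r_p + r_a)/2 = (1843.1 + 5033.0)/2 = 3438.1 km = 3.438×10⁶ m.
By Kepler's third law T = 2π√(a³/μ) = 2π × 2.879×10³ = 1.809×10⁴ s.
= 5.024 hours.

T ≈ 5.02 hours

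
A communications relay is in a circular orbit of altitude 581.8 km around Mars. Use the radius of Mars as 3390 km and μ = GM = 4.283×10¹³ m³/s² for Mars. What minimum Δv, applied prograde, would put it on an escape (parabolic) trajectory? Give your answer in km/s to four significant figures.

r = 3390 + 581.8 = 3971.8 km = 3.9718×10⁶ m.
Circular speed v_c = √(μ/r) = 3284 m/s.
Escape speed v_esc = √(2μ/r) = √2 × v_c = 4644 m/s.
Δv = v_esc − v_c = 1360 m/s = 1.360 km/s.

Δv ≈ 1.360 km/s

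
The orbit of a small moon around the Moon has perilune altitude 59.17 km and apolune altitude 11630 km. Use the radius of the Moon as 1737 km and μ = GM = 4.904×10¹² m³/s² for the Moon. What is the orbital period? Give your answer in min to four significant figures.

T ≈ 987.2 min

r_p = 1737 + 59.17 = 1796.2 km = 1.7962×10⁶ m.
r_a = 1737 + 11630 = 13367 km = 1.3367×10⁷ m.
Semi-major axis a = (r_p + r_a)/2 = (1796.2 + 13367)/2 = 7581.6 km = 7.582×10⁶ m.
By Kepler's third law T = 2π√(a³/μ) = 2π × 9.427×10³ = 5.923×10⁴ s.
= 987.2 min.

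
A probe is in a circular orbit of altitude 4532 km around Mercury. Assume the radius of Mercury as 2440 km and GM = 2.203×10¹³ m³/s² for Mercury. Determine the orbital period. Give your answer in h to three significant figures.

T ≈ 6.85 h

r = 2440 + 4532 = 6972.0 km = 6.9720×10⁶ m.
Kepler's third law: T = 2π√(r³/μ) = 2π√((6.972×10⁶)³ / 2.203×10¹³).
r³/μ = 1.538×10⁷ s², so T = 2π × 3.922×10³ = 2.464×10⁴ s.
Converting: 2.464×10⁴ s ÷ 3600 = 6.846 h.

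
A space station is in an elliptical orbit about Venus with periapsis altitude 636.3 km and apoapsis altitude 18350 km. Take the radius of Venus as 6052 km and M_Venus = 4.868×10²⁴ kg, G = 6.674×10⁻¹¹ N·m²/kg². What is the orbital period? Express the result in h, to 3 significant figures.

μ = GM = 6.674×10⁻¹¹ × 4.868×10²⁴ = 3.249×10¹⁴ m³/s².
r_p = 6052 + 636.3 = 6688.3 km = 6.6883×10⁶ m.
r_a = 6052 + 18350 = 24402 km = 2.4402×10⁷ m.
Semi-major axis a = (r_p + r_a)/2 = (6688.3 + 24402)/2 = 15545 km = 1.555×10⁷ m.
By Kepler's third law T = 2π√(a³/μ) = 2π × 3.400×10³ = 2.137×10⁴ s.
= 5.935 h.

T ≈ 5.93 h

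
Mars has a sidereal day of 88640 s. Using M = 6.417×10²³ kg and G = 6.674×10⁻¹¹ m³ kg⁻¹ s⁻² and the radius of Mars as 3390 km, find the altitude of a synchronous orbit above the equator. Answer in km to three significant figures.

h_sync ≈ 17000 km

μ = GM = 6.674×10⁻¹¹ × 6.417×10²³ = 4.283×10¹³ m³/s².
A synchronous orbit has period T, so by Kepler's third law a = (μT²/4π²)^(1/3).
μT²/4π² = 4.283×10¹³ × (8.864×10⁴)² / 39.48 = 8.524×10²¹ m³.
a = 2.043×10⁷ m = 20427 km.
Altitude h = a − R = 20427 − 3390 = 17037 km.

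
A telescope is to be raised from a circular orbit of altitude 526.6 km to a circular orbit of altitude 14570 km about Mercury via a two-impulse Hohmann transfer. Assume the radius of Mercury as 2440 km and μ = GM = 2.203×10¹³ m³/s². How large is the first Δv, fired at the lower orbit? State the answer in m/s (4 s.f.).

r₁ = 2440 + 526.6 = 2966.6 km = 2.9666×10⁶ m.
r₂ = 2440 + 14570 = 17010 km = 1.7010×10⁷ m.
Transfer ellipse a_t = (r₁ + r₂)/2 = 9.988×10⁶ m.
At r₁: circular v_c1 = √(μ/r₁) = 2725 m/s; transfer-periherm v_p = √[μ(2/r₁ − 1/a_t)] = 3556 m/s.
Δv₁ = v_p − v_c1 = 831.1 m/s.

Δv ≈ 831.1 m/s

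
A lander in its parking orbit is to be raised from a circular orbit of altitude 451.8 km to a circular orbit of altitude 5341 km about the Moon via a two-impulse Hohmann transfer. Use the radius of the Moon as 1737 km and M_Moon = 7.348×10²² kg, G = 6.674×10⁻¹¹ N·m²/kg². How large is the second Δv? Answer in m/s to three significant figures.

μ = GM = 6.674×10⁻¹¹ × 7.348×10²² = 4.904×10¹² m³/s².
r₁ = 1737 + 451.8 = 2188.8 km = 2.1888×10⁶ m.
r₂ = 1737 + 5341 = 7078.0 km = 7.0780×10⁶ m.
Transfer ellipse a_t = (r₁ + r₂)/2 = 4.633×10⁶ m.
At r₁: circular v_c1 = √(μ/r₁) = 1497 m/s; transfer-perilune v_p = √[μ(2/r₁ − 1/a_t)] = 1850 m/s.
At r₂: circular v_c2 = √(μ/r₂) = 832.4 m/s; transfer-apolune v_a = √[μ(2/r₂ − 1/a_t)] = 572.1 m/s.
Δv₂ = v_c2 − v_a = 260.3 m/s.

Δv ≈ 260 m/s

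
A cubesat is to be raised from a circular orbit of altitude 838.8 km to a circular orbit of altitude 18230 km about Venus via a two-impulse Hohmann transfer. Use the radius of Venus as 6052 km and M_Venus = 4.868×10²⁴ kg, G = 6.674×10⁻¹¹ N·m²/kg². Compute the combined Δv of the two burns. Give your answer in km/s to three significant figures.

Δv_total ≈ 2.93 km/s

μ = GM = 6.674×10⁻¹¹ × 4.868×10²⁴ = 3.249×10¹⁴ m³/s².
r₁ = 6052 + 838.8 = 6890.8 km = 6.8908×10⁶ m.
r₂ = 6052 + 18230 = 24282 km = 2.4282×10⁷ m.
Transfer ellipse a_t = (r₁ + r₂)/2 = 1.559×10⁷ m.
At r₁: circular v_c1 = √(μ/r₁) = 6866 m/s; transfer-periapsis v_p = √[μ(2/r₁ − 1/a_t)] = 8570 m/s.
Δv₁ = v_p − v_c1 = 1704 m/s.
At r₂: circular v_c2 = √(μ/r₂) = 3658 m/s; transfer-apoapsis v_a = √[μ(2/r₂ − 1/a_t)] = 2432 m/s.
Δv₂ = v_c2 − v_a = 1226 m/s.
Total Δv = Δv₁ + Δv₂ = 2930 m/s = 2.930 km/s.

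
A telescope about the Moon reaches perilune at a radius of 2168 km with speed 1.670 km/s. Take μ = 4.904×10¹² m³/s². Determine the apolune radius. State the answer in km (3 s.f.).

apolune radius ≈ 3480 km

r_p = 2.168×10⁶ m.
Specific energy ε = v²/2 − μ/r = -8.675×10⁵ J/kg, so a = −μ/(2ε) = 2.826×10⁶ m.
The apsides satisfy r_p + r_a = 2a, so the apolune radius is 2a − r_p = 3.485×10⁶ m = 3484.7 km.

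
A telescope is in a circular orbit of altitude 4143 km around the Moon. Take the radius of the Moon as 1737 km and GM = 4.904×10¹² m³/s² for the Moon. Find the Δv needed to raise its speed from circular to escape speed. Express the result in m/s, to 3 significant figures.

Δv ≈ 378 m/s

r = 1737 + 4143 = 5880.0 km = 5.8800×10⁶ m.
Circular speed v_c = √(μ/r) = 913.2 m/s.
Escape speed v_esc = √(2μ/r) = √2 × v_c = 1292 m/s.
Δv = v_esc − v_c = 378.3 m/s.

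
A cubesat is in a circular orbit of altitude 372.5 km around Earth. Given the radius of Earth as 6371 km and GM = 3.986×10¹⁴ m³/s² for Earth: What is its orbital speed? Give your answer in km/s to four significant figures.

r = 6371 + 372.5 = 6743.5 km = 6.7435×10⁶ m.
For a circular orbit v = √(μ/r) = √(3.986×10¹⁴ / 6.744×10⁶) = √(5.911×10⁷) = 7688 m/s.
That is 7.688 km/s.

v ≈ 7.688 km/s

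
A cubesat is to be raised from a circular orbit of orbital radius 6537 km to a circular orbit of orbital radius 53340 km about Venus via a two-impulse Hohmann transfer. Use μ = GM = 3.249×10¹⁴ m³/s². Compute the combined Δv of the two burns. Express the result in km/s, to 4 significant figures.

Δv_total ≈ 3.675 km/s

r₁ = 6537 km = 6.537×10⁶ m.
r₂ = 53340 km = 5.334×10⁷ m.
Transfer ellipse a_t = (r₁ + r₂)/2 = 2.994×10⁷ m.
At r₁: circular v_c1 = √(μ/r₁) = 7050 m/s; transfer-periapsis v_p = √[μ(2/r₁ − 1/a_t)] = 9410 m/s.
Δv₁ = v_p − v_c1 = 2360 m/s.
At r₂: circular v_c2 = √(μ/r₂) = 2468 m/s; transfer-apoapsis v_a = √[μ(2/r₂ − 1/a_t)] = 1153 m/s.
Δv₂ = v_c2 − v_a = 1315 m/s.
Total Δv = Δv₁ + Δv₂ = 3675 m/s = 3.675 km/s.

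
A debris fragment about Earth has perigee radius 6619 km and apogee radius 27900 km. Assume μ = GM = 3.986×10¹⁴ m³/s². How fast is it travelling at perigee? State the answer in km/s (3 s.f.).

Semi-major axis a = (r_p + r_a)/2 = 17260 km = 1.726×10⁷ m.
Vis-viva: v² = μ(2/r − 1/a) = 3.986×10¹⁴ × (3.022×10⁻⁷ − 5.794×10⁻⁸) = 9.735×10⁷ m²/s².
v = 9866 m/s = 9.866 km/s.

v ≈ 9.87 km/s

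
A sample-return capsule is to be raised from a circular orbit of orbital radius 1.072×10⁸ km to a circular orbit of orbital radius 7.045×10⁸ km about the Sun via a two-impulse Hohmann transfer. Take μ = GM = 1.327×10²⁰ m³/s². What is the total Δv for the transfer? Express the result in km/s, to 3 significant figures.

Δv_total ≈ 17.8 km/s

r₁ = 1.072×10⁸ km = 1.072×10¹¹ m.
r₂ = 7.045×10⁸ km = 7.045×10¹¹ m.
Transfer ellipse a_t = (r₁ + r₂)/2 = 4.058×10¹¹ m.
At r₁: circular v_c1 = √(μ/r₁) = 35180 m/s; transfer-perihelion v_p = √[μ(2/r₁ − 1/a_t)] = 46350 m/s.
Δv₁ = v_p − v_c1 = 11170 m/s.
At r₂: circular v_c2 = √(μ/r₂) = 13720 m/s; transfer-aphelion v_a = √[μ(2/r₂ − 1/a_t)] = 7054 m/s.
Δv₂ = v_c2 − v_a = 6671 m/s.
Total Δv = Δv₁ + Δv₂ = 17840 m/s = 17.84 km/s.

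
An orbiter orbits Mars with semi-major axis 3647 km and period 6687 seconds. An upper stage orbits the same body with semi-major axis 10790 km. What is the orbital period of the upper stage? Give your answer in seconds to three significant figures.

Kepler's third law: T² ∝ a³, so T₂ = T₁ (a₂/a₁)^(3/2).
a₂/a₁ = 2.959, (a₂/a₁)^(3/2) = 5.089.
T₂ = 6687 × 5.089 = 34030 seconds.

T₂ ≈ 34000 seconds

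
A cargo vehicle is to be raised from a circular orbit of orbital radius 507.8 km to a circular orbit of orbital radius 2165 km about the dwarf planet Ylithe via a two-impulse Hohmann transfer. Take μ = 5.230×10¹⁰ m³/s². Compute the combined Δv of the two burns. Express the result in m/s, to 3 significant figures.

Δv_total ≈ 147 m/s

r₁ = 507.8 km = 5.078×10⁵ m.
r₂ = 2165 km = 2.165×10⁶ m.
Transfer ellipse a_t = (r₁ + r₂)/2 = 1.336×10⁶ m.
At r₁: circular v_c1 = √(μ/r₁) = 320.9 m/s; transfer-periapsis v_p = √[μ(2/r₁ − 1/a_t)] = 408.5 m/s.
Δv₁ = v_p − v_c1 = 87.55 m/s.
At r₂: circular v_c2 = √(μ/r₂) = 155.4 m/s; transfer-apoapsis v_a = √[μ(2/r₂ − 1/a_t)] = 95.81 m/s.
Δv₂ = v_c2 − v_a = 59.62 m/s.
Total Δv = Δv₁ + Δv₂ = 147.2 m/s.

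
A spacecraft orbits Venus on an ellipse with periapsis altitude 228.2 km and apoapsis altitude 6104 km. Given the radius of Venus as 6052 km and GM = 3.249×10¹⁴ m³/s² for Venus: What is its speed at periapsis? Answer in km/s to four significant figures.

v ≈ 8.260 km/s

r_p = 6052 + 228.2 = 6280.2 km = 6.2802×10⁶ m.
r_a = 6052 + 6104 = 12156 km = 1.2156×10⁷ m.
Semi-major axis a = (r_p + r_a)/2 = 9218.1 km = 9.218×10⁶ m.
Vis-viva: v² = μ(2/r − 1/a) = 3.249×10¹⁴ × (3.185×10⁻⁷ − 1.085×10⁻⁷) = 6.822×10⁷ m²/s².
v = 8260 m/s = 8.260 km/s.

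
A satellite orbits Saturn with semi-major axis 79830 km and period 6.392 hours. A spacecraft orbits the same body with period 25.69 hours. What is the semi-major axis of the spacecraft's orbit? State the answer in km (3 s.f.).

a₂ ≈ 2.02×10⁵ km

Kepler's third law: a³ ∝ T², so a₂ = a₁ (T₂/T₁)^(2/3).
T₂/T₁ = 4.019, (T₂/T₁)^(2/3) = 2.528.
a₂ = 79830 × 2.528 = 2.018×10⁵ km.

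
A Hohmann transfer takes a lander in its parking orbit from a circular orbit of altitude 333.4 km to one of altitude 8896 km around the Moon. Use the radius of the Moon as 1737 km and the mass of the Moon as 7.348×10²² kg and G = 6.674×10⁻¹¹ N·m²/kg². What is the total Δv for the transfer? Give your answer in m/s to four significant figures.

μ = GM = 6.674×10⁻¹¹ × 7.348×10²² = 4.904×10¹² m³/s².
r₁ = 1737 + 333.4 = 2070.4 km = 2.0704×10⁶ m.
r₂ = 1737 + 8896 = 10633 km = 1.0633×10⁷ m.
Transfer ellipse a_t = (r₁ + r₂)/2 = 6.352×10⁶ m.
At r₁: circular v_c1 = √(μ/r₁) = 1539 m/s; transfer-perilune v_p = √[μ(2/r₁ − 1/a_t)] = 1991 m/s.
Δv₁ = v_p − v_c1 = 452.2 m/s.
At r₂: circular v_c2 = √(μ/r₂) = 679.1 m/s; transfer-apolune v_a = √[μ(2/r₂ − 1/a_t)] = 387.7 m/s.
Δv₂ = v_c2 − v_a = 291.4 m/s.
Total Δv = Δv₁ + Δv₂ = 743.6 m/s.

Δv_total ≈ 743.6 m/s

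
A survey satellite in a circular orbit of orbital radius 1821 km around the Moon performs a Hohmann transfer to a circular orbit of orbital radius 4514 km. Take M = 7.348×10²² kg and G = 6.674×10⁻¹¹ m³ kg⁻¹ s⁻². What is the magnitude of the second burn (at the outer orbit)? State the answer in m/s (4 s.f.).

μ = GM = 6.674×10⁻¹¹ × 7.348×10²² = 4.904×10¹² m³/s².
r₁ = 1821 km = 1.821×10⁶ m.
r₂ = 4514 km = 4.514×10⁶ m.
Transfer ellipse a_t = (r₁ + r₂)/2 = 3.168×10⁶ m.
At r₁: circular v_c1 = √(μ/r₁) = 1641 m/s; transfer-perilune v_p = √[μ(2/r₁ − 1/a_t)] = 1959 m/s.
At r₂: circular v_c2 = √(μ/r₂) = 1042 m/s; transfer-apolune v_a = √[μ(2/r₂ − 1/a_t)] = 790.3 m/s.
Δv₂ = v_c2 − v_a = 252.0 m/s.

Δv ≈ 252.0 m/s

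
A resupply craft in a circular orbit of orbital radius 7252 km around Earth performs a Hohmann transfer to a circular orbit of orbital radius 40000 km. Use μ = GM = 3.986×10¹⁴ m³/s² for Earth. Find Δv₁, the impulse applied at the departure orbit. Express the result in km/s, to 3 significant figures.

r₁ = 7252 km = 7.252×10⁶ m.
r₂ = 40000 km = 4.000×10⁷ m.
Transfer ellipse a_t = (r₁ + r₂)/2 = 2.363×10⁷ m.
At r₁: circular v_c1 = √(μ/r₁) = 7414 m/s; transfer-perigee v_p = √[μ(2/r₁ − 1/a_t)] = 9647 m/s.
Δv₁ = v_p − v_c1 = 2233 m/s.
= 2.233 km/s.

Δv ≈ 2.23 km/s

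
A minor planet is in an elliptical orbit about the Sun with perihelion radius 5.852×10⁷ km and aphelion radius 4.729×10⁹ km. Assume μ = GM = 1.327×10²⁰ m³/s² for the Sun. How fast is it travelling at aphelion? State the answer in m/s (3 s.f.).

v ≈ 828 m/s

Semi-major axis a = (r_p + r_a)/2 = 2.3938×10⁹ km = 2.394×10¹² m.
Vis-viva: v² = μ(2/r − 1/a) = 1.327×10²⁰ × (4.229×10⁻¹³ − 4.178×10⁻¹³) = 6.860×10⁵ m²/s².
v = 828.3 m/s.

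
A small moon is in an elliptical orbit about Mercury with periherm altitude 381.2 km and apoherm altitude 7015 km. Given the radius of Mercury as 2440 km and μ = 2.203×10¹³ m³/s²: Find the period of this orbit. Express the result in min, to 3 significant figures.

T ≈ 339 min

r_p = 2440 + 381.2 = 2821.2 km = 2.8212×10⁶ m.
r_a = 2440 + 7015 = 9455.0 km = 9.4550×10⁶ m.
Semi-major axis a = (r_p + r_a)/2 = (2821.2 + 9455.0)/2 = 6138.1 km = 6.138×10⁶ m.
By Kepler's third law T = 2π√(a³/μ) = 2π × 3.240×10³ = 2.036×10⁴ s.
= 339.3 min.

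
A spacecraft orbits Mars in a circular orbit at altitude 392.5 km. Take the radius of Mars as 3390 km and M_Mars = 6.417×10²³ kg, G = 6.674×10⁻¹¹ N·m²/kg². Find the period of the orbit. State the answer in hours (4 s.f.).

T ≈ 1.962 hours

μ = GM = 6.674×10⁻¹¹ × 6.417×10²³ = 4.283×10¹³ m³/s².
r = 3390 + 392.5 = 3782.5 km = 3.7825×10⁶ m.
Kepler's third law: T = 2π√(r³/μ) = 2π√((3.782×10⁶)³ / 4.283×10¹³).
r³/μ = 1.264×10⁶ s², so T = 2π × 1.124×10³ = 7.063×10³ s.
Converting: 7.063×10³ s ÷ 3600 = 1.962 hours.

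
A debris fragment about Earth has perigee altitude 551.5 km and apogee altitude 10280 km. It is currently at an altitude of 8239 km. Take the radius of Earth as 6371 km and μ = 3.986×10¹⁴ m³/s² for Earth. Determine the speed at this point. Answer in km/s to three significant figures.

v ≈ 4.55 km/s

r_p = 6371 + 551.5 = 6922.5 km = 6.9225×10⁶ m.
r_a = 6371 + 10280 = 16651 km = 1.6651×10⁷ m.
r = 6371 + 8239 = 14610 km = 1.461×10⁷ m.
Semi-major axis a = (r_p + r_a)/2 = 11787 km = 1.179×10⁷ m.
Vis-viva: v² = μ(2/r − 1/a) = 3.986×10¹⁴ × (1.369×10⁻⁷ − 8.484×10⁻⁸) = 2.075×10⁷ m²/s².
v = 4555 m/s = 4.555 km/s.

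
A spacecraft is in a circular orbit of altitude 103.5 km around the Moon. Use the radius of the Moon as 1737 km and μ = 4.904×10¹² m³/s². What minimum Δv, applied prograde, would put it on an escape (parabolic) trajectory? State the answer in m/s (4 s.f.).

Δv ≈ 676.1 m/s

r = 1737 + 103.5 = 1840.5 km = 1.8405×10⁶ m.
Circular speed v_c = √(μ/r) = 1632 m/s.
Escape speed v_esc = √(2μ/r) = √2 × v_c = 2308 m/s.
Δv = v_esc − v_c = 676.1 m/s.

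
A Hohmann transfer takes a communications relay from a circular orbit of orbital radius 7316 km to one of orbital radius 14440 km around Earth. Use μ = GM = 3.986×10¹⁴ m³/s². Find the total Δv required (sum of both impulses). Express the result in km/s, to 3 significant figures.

Δv_total ≈ 2.07 km/s

r₁ = 7316 km = 7.316×10⁶ m.
r₂ = 14440 km = 1.444×10⁷ m.
Transfer ellipse a_t = (r₁ + r₂)/2 = 1.088×10⁷ m.
At r₁: circular v_c1 = √(μ/r₁) = 7381 m/s; transfer-perigee v_p = √[μ(2/r₁ − 1/a_t)] = 8504 m/s.
Δv₁ = v_p − v_c1 = 1123 m/s.
At r₂: circular v_c2 = √(μ/r₂) = 5254 m/s; transfer-apogee v_a = √[μ(2/r₂ − 1/a_t)] = 4309 m/s.
Δv₂ = v_c2 − v_a = 945.2 m/s.
Total Δv = Δv₁ + Δv₂ = 2068 m/s = 2.068 km/s.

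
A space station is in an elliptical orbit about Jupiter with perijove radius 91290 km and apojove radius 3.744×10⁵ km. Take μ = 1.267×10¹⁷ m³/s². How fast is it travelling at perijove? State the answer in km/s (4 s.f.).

v ≈ 47.24 km/s

Semi-major axis a = (r_p + r_a)/2 = 2.3284×10⁵ km = 2.328×10⁸ m.
Vis-viva: v² = μ(2/r − 1/a) = 1.267×10¹⁷ × (2.191×10⁻⁸ − 4.295×10⁻⁹) = 2.232×10⁹ m²/s².
v = 47240 m/s = 47.24 km/s.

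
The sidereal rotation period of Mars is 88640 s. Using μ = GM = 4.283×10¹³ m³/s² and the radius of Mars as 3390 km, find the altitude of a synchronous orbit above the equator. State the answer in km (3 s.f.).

A synchronous orbit has period T, so by Kepler's third law a = (μT²/4π²)^(1/3).
μT²/4π² = 4.283×10¹³ × (8.864×10⁴)² / 39.48 = 8.524×10²¹ m³.
a = 2.043×10⁷ m = 20428 km.
Altitude h = a − R = 20428 − 3390 = 17038 km.

h_sync ≈ 17000 km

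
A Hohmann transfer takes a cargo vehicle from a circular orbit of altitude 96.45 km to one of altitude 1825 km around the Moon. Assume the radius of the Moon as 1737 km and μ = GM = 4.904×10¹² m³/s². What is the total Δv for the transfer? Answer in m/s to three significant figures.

r₁ = 1737 + 96.45 = 1833.5 km = 1.8334×10⁶ m.
r₂ = 1737 + 1825 = 3562.0 km = 3.5620×10⁶ m.
Transfer ellipse a_t = (r₁ + r₂)/2 = 2.698×10⁶ m.
At r₁: circular v_c1 = √(μ/r₁) = 1635 m/s; transfer-perilune v_p = √[μ(2/r₁ − 1/a_t)] = 1879 m/s.
Δv₁ = v_p − v_c1 = 243.8 m/s.
At r₂: circular v_c2 = √(μ/r₂) = 1173 m/s; transfer-apolune v_a = √[μ(2/r₂ − 1/a_t)] = 967.3 m/s.
Δv₂ = v_c2 − v_a = 206.0 m/s.
Total Δv = Δv₁ + Δv₂ = 449.9 m/s.

Δv_total ≈ 450 m/s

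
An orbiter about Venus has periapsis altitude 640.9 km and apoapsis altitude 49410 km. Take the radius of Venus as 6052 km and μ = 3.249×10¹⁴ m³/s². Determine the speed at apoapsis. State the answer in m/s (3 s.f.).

v ≈ 1120 m/s

r_p = 6052 + 640.9 = 6692.9 km = 6.6929×10⁶ m.
r_a = 6052 + 49410 = 55462 km = 5.5462×10⁷ m.
Semi-major axis a = (r_p + r_a)/2 = 31077 km = 3.108×10⁷ m.
Vis-viva: v² = μ(2/r − 1/a) = 3.249×10¹⁴ × (3.606×10⁻⁸ − 3.218×10⁻⁸) = 1.262×10⁶ m²/s².
v = 1123 m/s.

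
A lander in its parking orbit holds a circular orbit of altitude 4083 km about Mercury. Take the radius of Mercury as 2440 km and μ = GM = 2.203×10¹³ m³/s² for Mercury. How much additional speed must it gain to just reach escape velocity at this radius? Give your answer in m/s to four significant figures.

r = 2440 + 4083 = 6523.0 km = 6.5230×10⁶ m.
Circular speed v_c = √(μ/r) = 1838 m/s.
Escape speed v_esc = √(2μ/r) = √2 × v_c = 2599 m/s.
Δv = v_esc − v_c = 761.2 m/s.

Δv ≈ 761.2 m/s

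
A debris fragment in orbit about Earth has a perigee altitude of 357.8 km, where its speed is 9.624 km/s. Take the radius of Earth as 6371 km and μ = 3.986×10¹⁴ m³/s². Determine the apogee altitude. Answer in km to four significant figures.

apogee altitude ≈ 17730 km

r_p = 6371 + 357.8 = 6728.8 km = 6.729×10⁶ m.
Specific energy ε = v²/2 − μ/r = -1.293×10⁷ J/kg, so a = −μ/(2ε) = 1.542×10⁷ m.
The apsides satisfy r_p + r_a = 2a, so the apogee radius is 2a − r_p = 2.411×10⁷ m = 24105 km.
Apogee altitude = 24105 − 6371 = 17734 km.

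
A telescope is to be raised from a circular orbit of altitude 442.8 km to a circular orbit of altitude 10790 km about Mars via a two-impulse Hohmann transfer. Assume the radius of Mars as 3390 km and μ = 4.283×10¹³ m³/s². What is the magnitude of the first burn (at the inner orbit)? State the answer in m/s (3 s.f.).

r₁ = 3390 + 442.8 = 3832.8 km = 3.8328×10⁶ m.
r₂ = 3390 + 10790 = 14180 km = 1.4180×10⁷ m.
Transfer ellipse a_t = (r₁ + r₂)/2 = 9.006×10⁶ m.
At r₁: circular v_c1 = √(μ/r₁) = 3343 m/s; transfer-periapsis v_p = √[μ(2/r₁ − 1/a_t)] = 4194 m/s.
Δv₁ = v_p − v_c1 = 851.6 m/s.

Δv ≈ 852 m/s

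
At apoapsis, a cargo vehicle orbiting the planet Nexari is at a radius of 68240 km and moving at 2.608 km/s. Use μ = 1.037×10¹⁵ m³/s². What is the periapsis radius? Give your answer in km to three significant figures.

r_a = 6.824×10⁷ m.
Specific energy ε = v²/2 − μ/r = -1.180×10⁷ J/kg, so a = −μ/(2ε) = 4.396×10⁷ m.
The apsides satisfy r_p + r_a = 2a, so the periapsis radius is 2a − r_a = 1.967×10⁷ m = 19675 km.

periapsis radius ≈ 19700 km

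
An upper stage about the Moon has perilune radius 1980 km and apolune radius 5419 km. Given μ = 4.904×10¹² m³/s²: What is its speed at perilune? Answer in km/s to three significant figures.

Semi-major axis a = (r_p + r_a)/2 = 3699.5 km = 3.700×10⁶ m.
Vis-viva: v² = μ(2/r − 1/a) = 4.904×10¹² × (1.010×10⁻⁶ − 2.703×10⁻⁷) = 3.628×10⁶ m²/s².
v = 1905 m/s = 1.905 km/s.

v ≈ 1.90 km/s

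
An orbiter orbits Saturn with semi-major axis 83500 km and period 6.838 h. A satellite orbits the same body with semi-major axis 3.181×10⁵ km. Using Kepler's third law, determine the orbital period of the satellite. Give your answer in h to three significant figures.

T₂ ≈ 50.8 h

Kepler's third law: T² ∝ a³, so T₂ = T₁ (a₂/a₁)^(3/2).
a₂/a₁ = 3.810, (a₂/a₁)^(3/2) = 7.436.
T₂ = 6.838 × 7.436 = 50.84 h.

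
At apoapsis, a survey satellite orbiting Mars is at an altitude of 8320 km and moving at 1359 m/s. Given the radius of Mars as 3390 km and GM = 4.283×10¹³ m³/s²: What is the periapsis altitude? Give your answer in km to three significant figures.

r_a = 3390 + 8320 = 11710 km = 1.171×10⁷ m.
Specific energy ε = v²/2 − μ/r = -2.734×10⁶ J/kg, so a = −μ/(2ε) = 7.833×10⁶ m.
The apsides satisfy r_p + r_a = 2a, so the periapsis radius is 2a − r_a = 3.955×10⁶ m = 3955.0 km.
Periapsis altitude = 3955.0 − 3390 = 565.02 km.

periapsis altitude ≈ 565 km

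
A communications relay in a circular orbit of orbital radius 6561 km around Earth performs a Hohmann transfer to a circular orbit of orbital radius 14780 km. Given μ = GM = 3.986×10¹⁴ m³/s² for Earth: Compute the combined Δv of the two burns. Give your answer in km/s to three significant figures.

Δv_total ≈ 2.50 km/s

r₁ = 6561 km = 6.561×10⁶ m.
r₂ = 14780 km = 1.478×10⁷ m.
Transfer ellipse a_t = (r₁ + r₂)/2 = 1.067×10⁷ m.
At r₁: circular v_c1 = √(μ/r₁) = 7794 m/s; transfer-perigee v_p = √[μ(2/r₁ − 1/a_t)] = 9173 m/s.
Δv₁ = v_p − v_c1 = 1379 m/s.
At r₂: circular v_c2 = √(μ/r₂) = 5193 m/s; transfer-apogee v_a = √[μ(2/r₂ − 1/a_t)] = 4072 m/s.
Δv₂ = v_c2 − v_a = 1121 m/s.
Total Δv = Δv₁ + Δv₂ = 2500 m/s = 2.500 km/s.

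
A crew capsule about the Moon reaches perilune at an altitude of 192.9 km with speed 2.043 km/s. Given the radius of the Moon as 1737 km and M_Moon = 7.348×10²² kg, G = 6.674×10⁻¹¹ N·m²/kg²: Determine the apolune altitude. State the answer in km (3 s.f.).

μ = GM = 6.674×10⁻¹¹ × 7.348×10²² = 4.904×10¹² m³/s².
r_p = 1737 + 192.9 = 1929.9 km = 1.930×10⁶ m.
Specific energy ε = v²/2 − μ/r = -4.542×10⁵ J/kg, so a = −μ/(2ε) = 5.399×10⁶ m.
The apsides satisfy r_p + r_a = 2a, so the apolune radius is 2a − r_p = 8.868×10⁶ m = 8868.0 km.
Apolune altitude = 8868.0 − 1737 = 7131.0 km.

apolune altitude ≈ 7130 km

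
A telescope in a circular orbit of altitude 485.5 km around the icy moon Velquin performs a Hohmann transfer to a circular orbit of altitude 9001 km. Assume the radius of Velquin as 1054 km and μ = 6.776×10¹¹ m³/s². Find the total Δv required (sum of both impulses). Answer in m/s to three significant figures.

r₁ = 1054 + 485.5 = 1539.5 km = 1.5395×10⁶ m.
r₂ = 1054 + 9001 = 10055 km = 1.0055×10⁷ m.
Transfer ellipse a_t = (r₁ + r₂)/2 = 5.797×10⁶ m.
At r₁: circular v_c1 = √(μ/r₁) = 663.4 m/s; transfer-periapsis v_p = √[μ(2/r₁ − 1/a_t)] = 873.7 m/s.
Δv₁ = v_p − v_c1 = 210.3 m/s.
At r₂: circular v_c2 = √(μ/r₂) = 259.6 m/s; transfer-apoapsis v_a = √[μ(2/r₂ − 1/a_t)] = 133.8 m/s.
Δv₂ = v_c2 − v_a = 125.8 m/s.
Total Δv = Δv₁ + Δv₂ = 336.1 m/s.

Δv_total ≈ 336 m/s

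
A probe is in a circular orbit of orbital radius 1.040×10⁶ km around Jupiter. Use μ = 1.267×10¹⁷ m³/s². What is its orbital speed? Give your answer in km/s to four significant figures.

r = 1.040×10⁶ km = 1.040×10⁹ m.
For a circular orbit v = √(μ/r) = √(1.267×10¹⁷ / 1.040×10⁹) = √(1.218×10⁸) = 11040 m/s.
That is 11.04 km/s.

v ≈ 11.04 km/s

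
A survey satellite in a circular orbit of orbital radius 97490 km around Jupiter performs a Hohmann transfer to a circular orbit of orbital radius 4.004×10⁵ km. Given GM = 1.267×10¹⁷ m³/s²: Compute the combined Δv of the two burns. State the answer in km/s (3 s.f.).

Δv_total ≈ 16.3 km/s

r₁ = 97490 km = 9.749×10⁷ m.
r₂ = 4.004×10⁵ km = 4.004×10⁸ m.
Transfer ellipse a_t = (r₁ + r₂)/2 = 2.489×10⁸ m.
At r₁: circular v_c1 = √(μ/r₁) = 36050 m/s; transfer-perijove v_p = √[μ(2/r₁ − 1/a_t)] = 45720 m/s.
Δv₁ = v_p − v_c1 = 9669 m/s.
At r₂: circular v_c2 = √(μ/r₂) = 17790 m/s; transfer-apojove v_a = √[μ(2/r₂ − 1/a_t)] = 11130 m/s.
Δv₂ = v_c2 − v_a = 6657 m/s.
Total Δv = Δv₁ + Δv₂ = 16330 m/s = 16.33 km/s.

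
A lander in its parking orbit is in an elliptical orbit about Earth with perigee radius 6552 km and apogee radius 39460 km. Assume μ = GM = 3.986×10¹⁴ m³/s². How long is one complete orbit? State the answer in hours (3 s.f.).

Semi-major axis a = (r_p + r_a)/2 = (6552.0 + 39460)/2 = 23006 km = 2.301×10⁷ m.
By Kepler's third law T = 2π√(a³/μ) = 2π × 5.527×10³ = 3.473×10⁴ s.
= 9.647 hours.

T ≈ 9.65 hours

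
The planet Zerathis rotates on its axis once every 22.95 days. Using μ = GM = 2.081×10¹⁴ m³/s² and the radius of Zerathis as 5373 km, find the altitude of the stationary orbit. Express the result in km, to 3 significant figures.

h_sync ≈ 2.69×10⁵ km

T = 22.95 days = 1.983×10⁶ s.
A synchronous orbit has period T, so by Kepler's third law a = (μT²/4π²)^(1/3).
μT²/4π² = 2.081×10¹⁴ × (1.983×10⁶)² / 39.48 = 2.073×10²⁵ m³.
a = 2.747×10⁸ m = 2.7469×10⁵ km.
Altitude h = a − R = 2.7469×10⁵ − 5373 = 2.6931×10⁵ km.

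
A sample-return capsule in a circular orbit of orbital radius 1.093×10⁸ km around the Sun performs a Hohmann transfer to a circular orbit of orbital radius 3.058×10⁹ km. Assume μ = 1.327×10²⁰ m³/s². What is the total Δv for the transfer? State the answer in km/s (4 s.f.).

r₁ = 1.093×10⁸ km = 1.093×10¹¹ m.
r₂ = 3.058×10⁹ km = 3.058×10¹² m.
Transfer ellipse a_t = (r₁ + r₂)/2 = 1.584×10¹² m.
At r₁: circular v_c1 = √(μ/r₁) = 34840 m/s; transfer-perihelion v_p = √[μ(2/r₁ − 1/a_t)] = 48420 m/s.
Δv₁ = v_p − v_c1 = 13580 m/s.
At r₂: circular v_c2 = √(μ/r₂) = 6587 m/s; transfer-aphelion v_a = √[μ(2/r₂ − 1/a_t)] = 1731 m/s.
Δv₂ = v_c2 − v_a = 4857 m/s.
Total Δv = Δv₁ + Δv₂ = 18430 m/s = 18.43 km/s.

Δv_total ≈ 18.43 km/s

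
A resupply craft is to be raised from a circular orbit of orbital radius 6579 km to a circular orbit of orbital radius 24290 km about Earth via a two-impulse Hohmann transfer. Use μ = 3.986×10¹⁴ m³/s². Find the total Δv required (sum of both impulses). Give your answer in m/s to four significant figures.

Δv_total ≈ 3387 m/s

r₁ = 6579 km = 6.579×10⁶ m.
r₂ = 24290 km = 2.429×10⁷ m.
Transfer ellipse a_t = (r₁ + r₂)/2 = 1.543×10⁷ m.
At r₁: circular v_c1 = √(μ/r₁) = 7784 m/s; transfer-perigee v_p = √[μ(2/r₁ − 1/a_t)] = 9765 m/s.
Δv₁ = v_p − v_c1 = 1981 m/s.
At r₂: circular v_c2 = √(μ/r₂) = 4051 m/s; transfer-apogee v_a = √[μ(2/r₂ − 1/a_t)] = 2645 m/s.
Δv₂ = v_c2 − v_a = 1406 m/s.
Total Δv = Δv₁ + Δv₂ = 3387 m/s.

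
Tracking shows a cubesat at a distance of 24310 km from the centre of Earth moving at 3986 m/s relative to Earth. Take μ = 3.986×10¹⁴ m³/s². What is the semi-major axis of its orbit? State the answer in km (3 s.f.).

r = 2.431×10⁷ m.
Specific orbital energy ε = v²/2 − μ/r = (3986)²/2 − 3.986×10¹⁴/2.431×10⁷ = -8.452×10⁶ J/kg.
Since ε = −μ/(2a), a = −μ/(2ε) = 2.358×10⁷ m = 23579 km.

a ≈ 23600 km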